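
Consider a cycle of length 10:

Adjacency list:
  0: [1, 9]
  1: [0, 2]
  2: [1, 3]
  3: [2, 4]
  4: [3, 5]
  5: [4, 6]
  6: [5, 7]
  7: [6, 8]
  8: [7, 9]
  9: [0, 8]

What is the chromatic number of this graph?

This is an even cycle (C_10). Even cycles are bipartite.
Chromatic number = 2.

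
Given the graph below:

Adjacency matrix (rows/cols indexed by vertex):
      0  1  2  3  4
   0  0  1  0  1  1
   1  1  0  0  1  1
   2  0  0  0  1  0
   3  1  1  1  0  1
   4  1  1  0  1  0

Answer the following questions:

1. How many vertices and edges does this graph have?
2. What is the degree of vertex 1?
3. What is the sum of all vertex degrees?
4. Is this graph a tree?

Count: 5 vertices, 7 edges.
Vertex 1 has neighbors [0, 3, 4], degree = 3.
Handshaking lemma: 2 * 7 = 14.
A tree on 5 vertices has 4 edges. This graph has 7 edges (3 extra). Not a tree.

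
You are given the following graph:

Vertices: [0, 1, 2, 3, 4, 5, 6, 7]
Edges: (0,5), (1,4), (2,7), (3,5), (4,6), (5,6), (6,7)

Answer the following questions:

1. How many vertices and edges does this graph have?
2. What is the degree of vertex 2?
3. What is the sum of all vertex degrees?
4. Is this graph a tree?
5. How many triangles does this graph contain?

Count: 8 vertices, 7 edges.
Vertex 2 has neighbors [7], degree = 1.
Handshaking lemma: 2 * 7 = 14.
A graph is a tree iff it is connected and has exactly n-1 edges. This graph is connected (all 8 vertices in one component) and has 8-1 = 7 edges. It is a tree.
Number of triangles = 0.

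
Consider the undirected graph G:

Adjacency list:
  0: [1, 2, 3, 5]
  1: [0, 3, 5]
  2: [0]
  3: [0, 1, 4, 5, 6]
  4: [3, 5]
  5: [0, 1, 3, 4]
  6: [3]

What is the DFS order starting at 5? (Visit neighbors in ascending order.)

DFS from vertex 5 (neighbors processed in ascending order):
Visit order: 5, 0, 1, 3, 4, 6, 2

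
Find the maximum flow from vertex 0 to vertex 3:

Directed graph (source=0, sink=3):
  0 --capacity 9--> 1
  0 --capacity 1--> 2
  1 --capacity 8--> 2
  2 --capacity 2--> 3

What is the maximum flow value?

Computing max flow:
  Flow on (0->1): 2/9
  Flow on (1->2): 2/8
  Flow on (2->3): 2/2
Maximum flow = 2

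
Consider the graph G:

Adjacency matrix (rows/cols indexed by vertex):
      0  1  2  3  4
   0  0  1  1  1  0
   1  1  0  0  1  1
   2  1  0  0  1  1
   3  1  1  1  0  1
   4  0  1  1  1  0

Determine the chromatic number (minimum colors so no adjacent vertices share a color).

The graph has a maximum clique of size 3 (lower bound on chromatic number).
A valid 3-coloring: {0: 1, 1: 2, 2: 2, 3: 0, 4: 1}.
Chromatic number = 3.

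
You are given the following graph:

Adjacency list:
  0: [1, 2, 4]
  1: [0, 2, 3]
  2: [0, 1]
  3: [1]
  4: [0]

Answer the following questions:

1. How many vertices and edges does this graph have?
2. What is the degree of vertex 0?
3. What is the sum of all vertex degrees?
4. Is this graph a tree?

Count: 5 vertices, 5 edges.
Vertex 0 has neighbors [1, 2, 4], degree = 3.
Handshaking lemma: 2 * 5 = 10.
A tree on 5 vertices has 4 edges. This graph has 5 edges (1 extra). Not a tree.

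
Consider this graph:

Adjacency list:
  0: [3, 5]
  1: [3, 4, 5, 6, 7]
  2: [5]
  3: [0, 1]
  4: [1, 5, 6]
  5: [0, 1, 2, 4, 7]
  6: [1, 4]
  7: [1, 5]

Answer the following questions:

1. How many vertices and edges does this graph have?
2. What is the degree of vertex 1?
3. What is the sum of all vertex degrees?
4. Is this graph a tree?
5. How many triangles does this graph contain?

Count: 8 vertices, 11 edges.
Vertex 1 has neighbors [3, 4, 5, 6, 7], degree = 5.
Handshaking lemma: 2 * 11 = 22.
A tree on 8 vertices has 7 edges. This graph has 11 edges (4 extra). Not a tree.
Number of triangles = 3.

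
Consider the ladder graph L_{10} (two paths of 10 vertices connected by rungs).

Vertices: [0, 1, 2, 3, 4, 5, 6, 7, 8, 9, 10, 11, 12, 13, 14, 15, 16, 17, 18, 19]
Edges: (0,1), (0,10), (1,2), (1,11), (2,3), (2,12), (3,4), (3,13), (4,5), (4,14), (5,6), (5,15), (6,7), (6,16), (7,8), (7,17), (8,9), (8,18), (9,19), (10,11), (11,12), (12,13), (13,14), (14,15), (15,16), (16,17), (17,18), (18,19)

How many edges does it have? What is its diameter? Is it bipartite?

Ladder graph L_{10}: 10 rungs + 2 * (10-1) path edges = 10 + 18 = 28 edges.
Diameter = 10.
Ladder graphs are bipartite (alternating coloring along each path).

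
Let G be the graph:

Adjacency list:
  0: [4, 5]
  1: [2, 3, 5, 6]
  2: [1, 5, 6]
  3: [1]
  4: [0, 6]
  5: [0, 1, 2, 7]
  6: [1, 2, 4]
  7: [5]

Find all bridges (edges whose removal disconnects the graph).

A bridge is an edge whose removal increases the number of connected components.
Bridges found: (1,3), (5,7)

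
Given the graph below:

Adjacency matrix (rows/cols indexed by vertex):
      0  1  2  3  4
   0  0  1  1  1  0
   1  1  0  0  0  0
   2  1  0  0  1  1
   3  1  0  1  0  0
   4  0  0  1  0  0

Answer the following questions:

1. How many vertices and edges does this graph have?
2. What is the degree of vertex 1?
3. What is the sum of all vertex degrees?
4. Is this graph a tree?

Count: 5 vertices, 5 edges.
Vertex 1 has neighbors [0], degree = 1.
Handshaking lemma: 2 * 5 = 10.
A tree on 5 vertices has 4 edges. This graph has 5 edges (1 extra). Not a tree.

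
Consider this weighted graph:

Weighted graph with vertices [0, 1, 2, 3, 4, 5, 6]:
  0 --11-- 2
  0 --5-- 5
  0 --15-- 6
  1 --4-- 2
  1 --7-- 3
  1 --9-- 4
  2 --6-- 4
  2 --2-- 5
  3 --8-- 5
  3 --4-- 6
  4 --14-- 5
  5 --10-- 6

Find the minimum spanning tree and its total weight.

Applying Kruskal's algorithm (sort edges by weight, add if no cycle):
  Add (2,5) w=2
  Add (1,2) w=4
  Add (3,6) w=4
  Add (0,5) w=5
  Add (2,4) w=6
  Add (1,3) w=7
  Skip (3,5) w=8 (creates cycle)
  Skip (1,4) w=9 (creates cycle)
  Skip (5,6) w=10 (creates cycle)
  Skip (0,2) w=11 (creates cycle)
  Skip (4,5) w=14 (creates cycle)
  Skip (0,6) w=15 (creates cycle)
MST weight = 28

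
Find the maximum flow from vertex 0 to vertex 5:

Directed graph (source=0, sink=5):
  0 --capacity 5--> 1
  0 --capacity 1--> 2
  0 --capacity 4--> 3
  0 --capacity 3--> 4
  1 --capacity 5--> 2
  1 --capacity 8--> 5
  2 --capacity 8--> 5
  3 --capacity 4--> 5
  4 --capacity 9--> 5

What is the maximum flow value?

Computing max flow:
  Flow on (0->1): 5/5
  Flow on (0->2): 1/1
  Flow on (0->3): 4/4
  Flow on (0->4): 3/3
  Flow on (1->5): 5/8
  Flow on (2->5): 1/8
  Flow on (3->5): 4/4
  Flow on (4->5): 3/9
Maximum flow = 13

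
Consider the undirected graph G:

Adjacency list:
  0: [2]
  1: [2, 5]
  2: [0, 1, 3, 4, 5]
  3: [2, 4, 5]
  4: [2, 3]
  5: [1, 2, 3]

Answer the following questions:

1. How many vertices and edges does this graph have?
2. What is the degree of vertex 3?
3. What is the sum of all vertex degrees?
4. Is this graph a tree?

Count: 6 vertices, 8 edges.
Vertex 3 has neighbors [2, 4, 5], degree = 3.
Handshaking lemma: 2 * 8 = 16.
A tree on 6 vertices has 5 edges. This graph has 8 edges (3 extra). Not a tree.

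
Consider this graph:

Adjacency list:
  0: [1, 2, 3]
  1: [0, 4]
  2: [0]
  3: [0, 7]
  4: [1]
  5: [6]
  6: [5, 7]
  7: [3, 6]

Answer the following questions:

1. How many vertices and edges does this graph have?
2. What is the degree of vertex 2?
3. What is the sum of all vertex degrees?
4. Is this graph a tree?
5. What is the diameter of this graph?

Count: 8 vertices, 7 edges.
Vertex 2 has neighbors [0], degree = 1.
Handshaking lemma: 2 * 7 = 14.
A graph is a tree iff it is connected and has exactly n-1 edges. This graph is connected (all 8 vertices in one component) and has 8-1 = 7 edges. It is a tree.
Diameter (longest shortest path) = 6.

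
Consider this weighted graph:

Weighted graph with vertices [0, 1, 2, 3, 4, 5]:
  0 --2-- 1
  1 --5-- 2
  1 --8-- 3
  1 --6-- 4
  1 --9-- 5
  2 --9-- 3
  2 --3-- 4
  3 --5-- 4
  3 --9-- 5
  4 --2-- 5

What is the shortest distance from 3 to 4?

Using Dijkstra's algorithm from vertex 3:
Shortest path: 3 -> 4
Total weight: 5 = 5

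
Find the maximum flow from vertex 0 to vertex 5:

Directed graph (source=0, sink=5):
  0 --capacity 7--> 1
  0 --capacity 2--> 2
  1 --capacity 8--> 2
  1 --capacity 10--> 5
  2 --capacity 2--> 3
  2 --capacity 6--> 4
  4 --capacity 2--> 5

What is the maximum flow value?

Computing max flow:
  Flow on (0->1): 7/7
  Flow on (0->2): 2/2
  Flow on (1->5): 7/10
  Flow on (2->4): 2/6
  Flow on (4->5): 2/2
Maximum flow = 9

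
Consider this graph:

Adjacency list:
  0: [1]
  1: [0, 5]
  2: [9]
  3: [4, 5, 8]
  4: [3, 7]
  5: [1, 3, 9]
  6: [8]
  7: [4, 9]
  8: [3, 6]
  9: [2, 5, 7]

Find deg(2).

Vertex 2 has neighbors [9], so deg(2) = 1.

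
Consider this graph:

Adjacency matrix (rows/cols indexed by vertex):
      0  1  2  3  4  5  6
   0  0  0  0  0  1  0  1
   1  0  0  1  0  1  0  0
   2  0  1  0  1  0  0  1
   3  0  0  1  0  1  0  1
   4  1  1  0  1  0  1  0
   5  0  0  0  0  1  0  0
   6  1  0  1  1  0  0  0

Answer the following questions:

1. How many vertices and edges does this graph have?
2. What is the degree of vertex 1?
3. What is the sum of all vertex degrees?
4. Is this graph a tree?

Count: 7 vertices, 9 edges.
Vertex 1 has neighbors [2, 4], degree = 2.
Handshaking lemma: 2 * 9 = 18.
A tree on 7 vertices has 6 edges. This graph has 9 edges (3 extra). Not a tree.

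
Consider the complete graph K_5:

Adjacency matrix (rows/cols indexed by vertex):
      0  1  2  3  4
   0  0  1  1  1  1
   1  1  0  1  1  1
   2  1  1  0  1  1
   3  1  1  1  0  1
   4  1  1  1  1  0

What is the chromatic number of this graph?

In K_5, every vertex is adjacent to every other vertex.
Each vertex needs a unique color.
Chromatic number = 5.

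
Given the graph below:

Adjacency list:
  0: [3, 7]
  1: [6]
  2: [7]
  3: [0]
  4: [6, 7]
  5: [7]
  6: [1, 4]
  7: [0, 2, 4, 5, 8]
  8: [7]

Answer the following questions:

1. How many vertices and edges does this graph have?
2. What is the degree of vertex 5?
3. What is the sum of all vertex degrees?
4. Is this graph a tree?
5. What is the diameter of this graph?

Count: 9 vertices, 8 edges.
Vertex 5 has neighbors [7], degree = 1.
Handshaking lemma: 2 * 8 = 16.
A graph is a tree iff it is connected and has exactly n-1 edges. This graph is connected (all 9 vertices in one component) and has 9-1 = 8 edges. It is a tree.
Diameter (longest shortest path) = 5.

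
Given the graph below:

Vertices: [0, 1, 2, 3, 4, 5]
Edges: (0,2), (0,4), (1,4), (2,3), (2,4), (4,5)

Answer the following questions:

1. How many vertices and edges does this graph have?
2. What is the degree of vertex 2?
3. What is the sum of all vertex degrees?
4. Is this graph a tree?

Count: 6 vertices, 6 edges.
Vertex 2 has neighbors [0, 3, 4], degree = 3.
Handshaking lemma: 2 * 6 = 12.
A tree on 6 vertices has 5 edges. This graph has 6 edges (1 extra). Not a tree.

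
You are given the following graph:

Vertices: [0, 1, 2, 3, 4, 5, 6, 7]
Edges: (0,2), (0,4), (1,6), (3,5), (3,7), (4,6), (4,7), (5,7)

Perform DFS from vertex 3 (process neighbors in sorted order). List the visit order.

DFS from vertex 3 (neighbors processed in ascending order):
Visit order: 3, 5, 7, 4, 0, 2, 6, 1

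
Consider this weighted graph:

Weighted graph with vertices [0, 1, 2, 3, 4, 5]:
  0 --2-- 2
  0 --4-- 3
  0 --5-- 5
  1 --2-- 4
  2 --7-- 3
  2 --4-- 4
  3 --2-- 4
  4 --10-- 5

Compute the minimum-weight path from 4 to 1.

Using Dijkstra's algorithm from vertex 4:
Shortest path: 4 -> 1
Total weight: 2 = 2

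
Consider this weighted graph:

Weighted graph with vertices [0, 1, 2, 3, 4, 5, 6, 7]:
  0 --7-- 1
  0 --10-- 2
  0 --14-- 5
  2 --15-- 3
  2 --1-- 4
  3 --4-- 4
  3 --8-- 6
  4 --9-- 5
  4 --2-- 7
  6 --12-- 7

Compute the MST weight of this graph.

Applying Kruskal's algorithm (sort edges by weight, add if no cycle):
  Add (2,4) w=1
  Add (4,7) w=2
  Add (3,4) w=4
  Add (0,1) w=7
  Add (3,6) w=8
  Add (4,5) w=9
  Add (0,2) w=10
  Skip (6,7) w=12 (creates cycle)
  Skip (0,5) w=14 (creates cycle)
  Skip (2,3) w=15 (creates cycle)
MST weight = 41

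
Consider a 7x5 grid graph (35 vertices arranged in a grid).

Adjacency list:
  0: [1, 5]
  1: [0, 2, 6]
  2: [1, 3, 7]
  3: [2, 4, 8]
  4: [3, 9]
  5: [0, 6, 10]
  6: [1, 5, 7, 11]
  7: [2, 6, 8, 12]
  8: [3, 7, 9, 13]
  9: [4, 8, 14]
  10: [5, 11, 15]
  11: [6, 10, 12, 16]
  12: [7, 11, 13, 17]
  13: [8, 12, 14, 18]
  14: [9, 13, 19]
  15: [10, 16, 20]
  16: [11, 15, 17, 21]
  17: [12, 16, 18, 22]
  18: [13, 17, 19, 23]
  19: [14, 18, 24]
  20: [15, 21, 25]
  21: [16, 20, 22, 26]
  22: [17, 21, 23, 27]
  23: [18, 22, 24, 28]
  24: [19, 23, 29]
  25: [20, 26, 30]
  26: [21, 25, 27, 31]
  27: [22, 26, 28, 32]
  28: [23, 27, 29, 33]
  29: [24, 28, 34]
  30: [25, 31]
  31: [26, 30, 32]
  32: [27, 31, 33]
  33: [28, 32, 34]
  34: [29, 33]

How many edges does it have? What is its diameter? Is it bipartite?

A 7x5 grid has 30 vertical edges and 28 horizontal edges.
Total edges = 30 + 28 = 58.
Diameter = (7-1) + (5-1) = 10 (corner to opposite corner).
Grid graphs are bipartite (checkerboard coloring).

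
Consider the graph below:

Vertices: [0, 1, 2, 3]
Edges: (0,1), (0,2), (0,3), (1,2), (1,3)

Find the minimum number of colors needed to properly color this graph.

The graph has a maximum clique of size 3 (lower bound on chromatic number).
A valid 3-coloring: {0: 0, 1: 1, 2: 2, 3: 2}.
Chromatic number = 3.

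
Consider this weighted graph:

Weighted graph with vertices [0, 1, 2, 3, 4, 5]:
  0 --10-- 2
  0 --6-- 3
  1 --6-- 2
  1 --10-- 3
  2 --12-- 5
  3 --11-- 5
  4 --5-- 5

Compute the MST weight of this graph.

Applying Kruskal's algorithm (sort edges by weight, add if no cycle):
  Add (4,5) w=5
  Add (0,3) w=6
  Add (1,2) w=6
  Add (0,2) w=10
  Skip (1,3) w=10 (creates cycle)
  Add (3,5) w=11
  Skip (2,5) w=12 (creates cycle)
MST weight = 38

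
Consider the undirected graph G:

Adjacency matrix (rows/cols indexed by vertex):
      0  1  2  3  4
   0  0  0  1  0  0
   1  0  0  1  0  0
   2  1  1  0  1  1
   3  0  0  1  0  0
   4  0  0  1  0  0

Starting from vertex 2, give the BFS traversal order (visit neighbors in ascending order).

BFS from vertex 2 (neighbors processed in ascending order):
Visit order: 2, 0, 1, 3, 4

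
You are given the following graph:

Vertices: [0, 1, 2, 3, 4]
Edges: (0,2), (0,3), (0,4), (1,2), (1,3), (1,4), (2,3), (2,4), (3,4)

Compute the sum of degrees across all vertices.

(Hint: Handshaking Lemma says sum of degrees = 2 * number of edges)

Count edges: 9 edges.
By Handshaking Lemma: sum of degrees = 2 * 9 = 18.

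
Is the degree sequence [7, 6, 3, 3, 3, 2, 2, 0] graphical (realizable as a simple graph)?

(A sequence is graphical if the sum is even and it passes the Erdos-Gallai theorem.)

Sum of degrees = 26. Sum is even but fails Erdos-Gallai. The sequence is NOT graphical.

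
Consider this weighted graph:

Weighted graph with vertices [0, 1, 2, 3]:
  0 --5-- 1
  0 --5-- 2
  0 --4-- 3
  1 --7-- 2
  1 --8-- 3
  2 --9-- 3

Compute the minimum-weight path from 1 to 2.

Using Dijkstra's algorithm from vertex 1:
Shortest path: 1 -> 2
Total weight: 7 = 7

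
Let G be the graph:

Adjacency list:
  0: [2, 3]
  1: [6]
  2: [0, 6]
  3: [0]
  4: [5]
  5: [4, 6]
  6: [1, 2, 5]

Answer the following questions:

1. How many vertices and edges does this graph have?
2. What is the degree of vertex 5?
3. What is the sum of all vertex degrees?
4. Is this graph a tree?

Count: 7 vertices, 6 edges.
Vertex 5 has neighbors [4, 6], degree = 2.
Handshaking lemma: 2 * 6 = 12.
A graph is a tree iff it is connected and has exactly n-1 edges. This graph is connected (all 7 vertices in one component) and has 7-1 = 6 edges. It is a tree.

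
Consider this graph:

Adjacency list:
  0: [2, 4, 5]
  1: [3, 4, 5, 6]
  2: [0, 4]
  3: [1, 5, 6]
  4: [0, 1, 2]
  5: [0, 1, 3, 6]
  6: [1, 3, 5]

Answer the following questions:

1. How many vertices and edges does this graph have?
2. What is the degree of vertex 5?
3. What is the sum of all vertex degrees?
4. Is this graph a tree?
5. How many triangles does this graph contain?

Count: 7 vertices, 11 edges.
Vertex 5 has neighbors [0, 1, 3, 6], degree = 4.
Handshaking lemma: 2 * 11 = 22.
A tree on 7 vertices has 6 edges. This graph has 11 edges (5 extra). Not a tree.
Number of triangles = 5.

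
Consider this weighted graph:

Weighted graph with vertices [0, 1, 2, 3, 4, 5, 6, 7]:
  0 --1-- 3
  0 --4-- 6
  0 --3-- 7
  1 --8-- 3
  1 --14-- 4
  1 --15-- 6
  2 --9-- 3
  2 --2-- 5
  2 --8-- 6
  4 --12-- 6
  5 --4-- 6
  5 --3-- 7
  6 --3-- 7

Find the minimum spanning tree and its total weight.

Applying Kruskal's algorithm (sort edges by weight, add if no cycle):
  Add (0,3) w=1
  Add (2,5) w=2
  Add (0,7) w=3
  Add (5,7) w=3
  Add (6,7) w=3
  Skip (0,6) w=4 (creates cycle)
  Skip (5,6) w=4 (creates cycle)
  Add (1,3) w=8
  Skip (2,6) w=8 (creates cycle)
  Skip (2,3) w=9 (creates cycle)
  Add (4,6) w=12
  Skip (1,4) w=14 (creates cycle)
  Skip (1,6) w=15 (creates cycle)
MST weight = 32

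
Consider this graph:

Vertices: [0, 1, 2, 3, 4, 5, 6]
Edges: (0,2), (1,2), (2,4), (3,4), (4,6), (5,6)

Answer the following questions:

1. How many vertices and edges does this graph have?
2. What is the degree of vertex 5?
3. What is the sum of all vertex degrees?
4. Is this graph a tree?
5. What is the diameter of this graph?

Count: 7 vertices, 6 edges.
Vertex 5 has neighbors [6], degree = 1.
Handshaking lemma: 2 * 6 = 12.
A graph is a tree iff it is connected and has exactly n-1 edges. This graph is connected (all 7 vertices in one component) and has 7-1 = 6 edges. It is a tree.
Diameter (longest shortest path) = 4.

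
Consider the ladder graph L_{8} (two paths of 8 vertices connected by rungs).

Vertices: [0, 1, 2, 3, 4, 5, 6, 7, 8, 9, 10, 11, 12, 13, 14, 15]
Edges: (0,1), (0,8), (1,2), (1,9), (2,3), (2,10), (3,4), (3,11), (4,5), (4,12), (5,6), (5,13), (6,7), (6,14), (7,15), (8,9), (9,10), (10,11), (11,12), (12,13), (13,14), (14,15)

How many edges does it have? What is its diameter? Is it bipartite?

Ladder graph L_{8}: 8 rungs + 2 * (8-1) path edges = 8 + 14 = 22 edges.
Diameter = 8.
Ladder graphs are bipartite (alternating coloring along each path).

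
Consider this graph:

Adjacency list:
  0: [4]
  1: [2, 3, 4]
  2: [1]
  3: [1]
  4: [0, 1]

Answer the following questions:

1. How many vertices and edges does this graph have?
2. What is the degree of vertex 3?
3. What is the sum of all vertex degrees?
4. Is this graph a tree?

Count: 5 vertices, 4 edges.
Vertex 3 has neighbors [1], degree = 1.
Handshaking lemma: 2 * 4 = 8.
A graph is a tree iff it is connected and has exactly n-1 edges. This graph is connected (all 5 vertices in one component) and has 5-1 = 4 edges. It is a tree.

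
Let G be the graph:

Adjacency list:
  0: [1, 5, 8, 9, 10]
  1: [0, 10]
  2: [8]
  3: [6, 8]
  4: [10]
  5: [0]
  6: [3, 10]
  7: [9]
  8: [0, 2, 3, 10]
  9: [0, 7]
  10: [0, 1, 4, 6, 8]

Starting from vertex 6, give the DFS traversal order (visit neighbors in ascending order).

DFS from vertex 6 (neighbors processed in ascending order):
Visit order: 6, 3, 8, 0, 1, 10, 4, 5, 9, 7, 2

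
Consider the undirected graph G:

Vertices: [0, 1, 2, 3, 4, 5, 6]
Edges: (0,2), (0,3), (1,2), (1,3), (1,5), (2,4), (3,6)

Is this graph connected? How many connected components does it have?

Checking connectivity: the graph has 1 connected component(s).
All vertices are reachable from each other. The graph IS connected.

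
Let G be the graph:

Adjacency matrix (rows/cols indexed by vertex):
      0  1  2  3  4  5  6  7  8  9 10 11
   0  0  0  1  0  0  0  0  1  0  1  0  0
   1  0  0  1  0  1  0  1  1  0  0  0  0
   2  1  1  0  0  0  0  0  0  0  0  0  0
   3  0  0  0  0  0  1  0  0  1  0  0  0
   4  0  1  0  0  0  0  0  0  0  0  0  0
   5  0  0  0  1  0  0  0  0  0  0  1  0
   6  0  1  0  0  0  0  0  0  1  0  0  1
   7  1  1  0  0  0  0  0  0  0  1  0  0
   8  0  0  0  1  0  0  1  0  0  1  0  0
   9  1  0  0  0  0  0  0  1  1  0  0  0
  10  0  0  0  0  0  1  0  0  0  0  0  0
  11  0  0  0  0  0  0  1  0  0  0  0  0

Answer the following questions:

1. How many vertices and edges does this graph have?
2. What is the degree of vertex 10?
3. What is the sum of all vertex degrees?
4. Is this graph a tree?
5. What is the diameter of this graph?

Count: 12 vertices, 14 edges.
Vertex 10 has neighbors [5], degree = 1.
Handshaking lemma: 2 * 14 = 28.
A tree on 12 vertices has 11 edges. This graph has 14 edges (3 extra). Not a tree.
Diameter (longest shortest path) = 6.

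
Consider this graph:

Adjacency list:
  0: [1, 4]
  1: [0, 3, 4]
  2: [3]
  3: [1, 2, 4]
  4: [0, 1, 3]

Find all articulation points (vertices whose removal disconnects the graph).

An articulation point is a vertex whose removal disconnects the graph.
Articulation points: [3]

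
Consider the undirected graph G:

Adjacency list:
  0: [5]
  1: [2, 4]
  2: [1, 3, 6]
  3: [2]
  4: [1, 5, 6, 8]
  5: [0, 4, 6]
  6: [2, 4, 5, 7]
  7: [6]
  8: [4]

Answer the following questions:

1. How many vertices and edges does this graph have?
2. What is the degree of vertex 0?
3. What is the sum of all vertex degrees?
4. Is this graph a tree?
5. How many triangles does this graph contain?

Count: 9 vertices, 10 edges.
Vertex 0 has neighbors [5], degree = 1.
Handshaking lemma: 2 * 10 = 20.
A tree on 9 vertices has 8 edges. This graph has 10 edges (2 extra). Not a tree.
Number of triangles = 1.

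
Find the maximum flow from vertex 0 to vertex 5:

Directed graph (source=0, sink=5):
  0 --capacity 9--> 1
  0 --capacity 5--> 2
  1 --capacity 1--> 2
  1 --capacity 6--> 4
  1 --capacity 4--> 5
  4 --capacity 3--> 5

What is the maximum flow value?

Computing max flow:
  Flow on (0->1): 7/9
  Flow on (1->4): 3/6
  Flow on (1->5): 4/4
  Flow on (4->5): 3/3
Maximum flow = 7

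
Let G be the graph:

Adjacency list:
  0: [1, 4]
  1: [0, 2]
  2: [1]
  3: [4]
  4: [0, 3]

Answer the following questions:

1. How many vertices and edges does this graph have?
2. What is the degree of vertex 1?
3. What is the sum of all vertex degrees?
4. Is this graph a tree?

Count: 5 vertices, 4 edges.
Vertex 1 has neighbors [0, 2], degree = 2.
Handshaking lemma: 2 * 4 = 8.
A graph is a tree iff it is connected and has exactly n-1 edges. This graph is connected (all 5 vertices in one component) and has 5-1 = 4 edges. It is a tree.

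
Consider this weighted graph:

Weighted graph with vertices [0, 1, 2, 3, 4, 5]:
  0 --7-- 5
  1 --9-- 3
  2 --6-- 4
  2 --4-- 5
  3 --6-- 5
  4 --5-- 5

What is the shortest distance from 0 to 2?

Using Dijkstra's algorithm from vertex 0:
Shortest path: 0 -> 5 -> 2
Total weight: 7 + 4 = 11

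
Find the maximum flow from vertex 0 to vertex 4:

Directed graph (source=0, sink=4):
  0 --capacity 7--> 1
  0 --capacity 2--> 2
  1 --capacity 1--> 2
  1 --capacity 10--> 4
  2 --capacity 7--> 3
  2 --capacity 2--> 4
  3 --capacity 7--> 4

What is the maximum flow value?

Computing max flow:
  Flow on (0->1): 7/7
  Flow on (0->2): 2/2
  Flow on (1->4): 7/10
  Flow on (2->4): 2/2
Maximum flow = 9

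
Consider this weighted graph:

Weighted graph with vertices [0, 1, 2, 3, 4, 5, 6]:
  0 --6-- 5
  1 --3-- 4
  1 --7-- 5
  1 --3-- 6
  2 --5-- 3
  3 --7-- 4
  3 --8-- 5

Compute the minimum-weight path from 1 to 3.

Using Dijkstra's algorithm from vertex 1:
Shortest path: 1 -> 4 -> 3
Total weight: 3 + 7 = 10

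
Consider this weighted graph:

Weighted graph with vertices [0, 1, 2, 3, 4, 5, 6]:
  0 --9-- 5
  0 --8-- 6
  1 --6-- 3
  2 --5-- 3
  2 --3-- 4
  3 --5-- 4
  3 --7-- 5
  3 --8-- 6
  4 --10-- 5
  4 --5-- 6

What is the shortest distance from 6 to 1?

Using Dijkstra's algorithm from vertex 6:
Shortest path: 6 -> 3 -> 1
Total weight: 8 + 6 = 14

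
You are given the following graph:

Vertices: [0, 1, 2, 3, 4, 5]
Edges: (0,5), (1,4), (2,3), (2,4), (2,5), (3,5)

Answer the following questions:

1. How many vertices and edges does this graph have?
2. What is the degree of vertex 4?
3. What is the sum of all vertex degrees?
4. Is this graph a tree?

Count: 6 vertices, 6 edges.
Vertex 4 has neighbors [1, 2], degree = 2.
Handshaking lemma: 2 * 6 = 12.
A tree on 6 vertices has 5 edges. This graph has 6 edges (1 extra). Not a tree.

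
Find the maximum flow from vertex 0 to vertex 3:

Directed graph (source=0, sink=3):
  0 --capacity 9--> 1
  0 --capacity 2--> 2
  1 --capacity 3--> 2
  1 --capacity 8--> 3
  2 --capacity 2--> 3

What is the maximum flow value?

Computing max flow:
  Flow on (0->1): 9/9
  Flow on (0->2): 1/2
  Flow on (1->2): 1/3
  Flow on (1->3): 8/8
  Flow on (2->3): 2/2
Maximum flow = 10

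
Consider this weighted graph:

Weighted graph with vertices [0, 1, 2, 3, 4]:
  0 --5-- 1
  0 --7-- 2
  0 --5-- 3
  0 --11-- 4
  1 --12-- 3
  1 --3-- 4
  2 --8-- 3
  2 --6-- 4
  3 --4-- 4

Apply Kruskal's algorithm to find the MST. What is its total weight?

Applying Kruskal's algorithm (sort edges by weight, add if no cycle):
  Add (1,4) w=3
  Add (3,4) w=4
  Add (0,1) w=5
  Skip (0,3) w=5 (creates cycle)
  Add (2,4) w=6
  Skip (0,2) w=7 (creates cycle)
  Skip (2,3) w=8 (creates cycle)
  Skip (0,4) w=11 (creates cycle)
  Skip (1,3) w=12 (creates cycle)
MST weight = 18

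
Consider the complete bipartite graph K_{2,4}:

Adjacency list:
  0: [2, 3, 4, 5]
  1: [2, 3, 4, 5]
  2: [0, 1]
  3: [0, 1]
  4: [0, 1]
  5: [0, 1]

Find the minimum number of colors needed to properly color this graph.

K_{2,4} is bipartite: vertices split into two independent sets of size 2 and 4.
Color one set 0, the other 1. No adjacent vertices share a color.
Chromatic number = 2.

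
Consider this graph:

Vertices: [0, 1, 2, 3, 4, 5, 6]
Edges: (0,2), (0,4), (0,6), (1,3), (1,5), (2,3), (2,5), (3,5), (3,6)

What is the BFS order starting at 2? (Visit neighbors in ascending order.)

BFS from vertex 2 (neighbors processed in ascending order):
Visit order: 2, 0, 3, 5, 4, 6, 1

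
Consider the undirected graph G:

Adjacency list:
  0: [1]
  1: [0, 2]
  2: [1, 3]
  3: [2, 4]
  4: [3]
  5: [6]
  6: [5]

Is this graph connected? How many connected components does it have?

Checking connectivity: the graph has 2 connected component(s).
Components: [[0, 1, 2, 3, 4], [5, 6]]. The graph is NOT connected.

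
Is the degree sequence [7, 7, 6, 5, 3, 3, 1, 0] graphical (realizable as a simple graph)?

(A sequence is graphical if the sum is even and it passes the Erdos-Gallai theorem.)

Sum of degrees = 32. Sum is even but fails Erdos-Gallai. The sequence is NOT graphical.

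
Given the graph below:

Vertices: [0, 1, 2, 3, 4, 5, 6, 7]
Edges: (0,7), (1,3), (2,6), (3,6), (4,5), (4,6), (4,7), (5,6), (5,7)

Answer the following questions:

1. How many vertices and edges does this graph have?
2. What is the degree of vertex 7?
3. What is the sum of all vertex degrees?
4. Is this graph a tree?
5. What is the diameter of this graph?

Count: 8 vertices, 9 edges.
Vertex 7 has neighbors [0, 4, 5], degree = 3.
Handshaking lemma: 2 * 9 = 18.
A tree on 8 vertices has 7 edges. This graph has 9 edges (2 extra). Not a tree.
Diameter (longest shortest path) = 5.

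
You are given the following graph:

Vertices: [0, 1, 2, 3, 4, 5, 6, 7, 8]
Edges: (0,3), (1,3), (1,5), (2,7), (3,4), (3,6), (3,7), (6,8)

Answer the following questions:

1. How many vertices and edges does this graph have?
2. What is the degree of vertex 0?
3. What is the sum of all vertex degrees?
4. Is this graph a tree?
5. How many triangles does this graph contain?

Count: 9 vertices, 8 edges.
Vertex 0 has neighbors [3], degree = 1.
Handshaking lemma: 2 * 8 = 16.
A graph is a tree iff it is connected and has exactly n-1 edges. This graph is connected (all 9 vertices in one component) and has 9-1 = 8 edges. It is a tree.
Number of triangles = 0.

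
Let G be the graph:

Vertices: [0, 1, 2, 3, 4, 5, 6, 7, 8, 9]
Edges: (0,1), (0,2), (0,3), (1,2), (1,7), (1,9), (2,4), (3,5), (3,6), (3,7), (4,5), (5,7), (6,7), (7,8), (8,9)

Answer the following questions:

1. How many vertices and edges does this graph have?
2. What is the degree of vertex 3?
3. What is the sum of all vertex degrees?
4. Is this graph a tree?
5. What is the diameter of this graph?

Count: 10 vertices, 15 edges.
Vertex 3 has neighbors [0, 5, 6, 7], degree = 4.
Handshaking lemma: 2 * 15 = 30.
A tree on 10 vertices has 9 edges. This graph has 15 edges (6 extra). Not a tree.
Diameter (longest shortest path) = 3.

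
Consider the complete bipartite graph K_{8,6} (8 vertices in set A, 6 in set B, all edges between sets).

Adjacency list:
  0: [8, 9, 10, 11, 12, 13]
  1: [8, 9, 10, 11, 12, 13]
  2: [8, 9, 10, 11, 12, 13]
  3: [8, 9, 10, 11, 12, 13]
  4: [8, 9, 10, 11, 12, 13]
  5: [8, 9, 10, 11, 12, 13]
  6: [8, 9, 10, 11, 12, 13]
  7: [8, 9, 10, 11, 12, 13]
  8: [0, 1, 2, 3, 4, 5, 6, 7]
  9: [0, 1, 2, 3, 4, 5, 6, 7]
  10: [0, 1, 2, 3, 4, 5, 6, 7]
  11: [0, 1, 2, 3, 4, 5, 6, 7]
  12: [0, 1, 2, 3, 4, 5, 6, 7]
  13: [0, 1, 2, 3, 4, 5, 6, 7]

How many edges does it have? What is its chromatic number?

K_{8,6} has 8 * 6 = 48 edges.
Bipartite graphs have chromatic number 2 (color each partition differently).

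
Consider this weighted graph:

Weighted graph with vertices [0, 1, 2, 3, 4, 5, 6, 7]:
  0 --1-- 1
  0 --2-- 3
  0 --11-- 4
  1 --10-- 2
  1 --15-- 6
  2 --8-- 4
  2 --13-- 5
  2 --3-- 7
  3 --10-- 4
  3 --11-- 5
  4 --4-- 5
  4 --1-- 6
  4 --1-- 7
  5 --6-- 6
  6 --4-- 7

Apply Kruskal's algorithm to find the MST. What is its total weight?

Applying Kruskal's algorithm (sort edges by weight, add if no cycle):
  Add (0,1) w=1
  Add (4,7) w=1
  Add (4,6) w=1
  Add (0,3) w=2
  Add (2,7) w=3
  Add (4,5) w=4
  Skip (6,7) w=4 (creates cycle)
  Skip (5,6) w=6 (creates cycle)
  Skip (2,4) w=8 (creates cycle)
  Add (1,2) w=10
  Skip (3,4) w=10 (creates cycle)
  Skip (0,4) w=11 (creates cycle)
  Skip (3,5) w=11 (creates cycle)
  Skip (2,5) w=13 (creates cycle)
  Skip (1,6) w=15 (creates cycle)
MST weight = 22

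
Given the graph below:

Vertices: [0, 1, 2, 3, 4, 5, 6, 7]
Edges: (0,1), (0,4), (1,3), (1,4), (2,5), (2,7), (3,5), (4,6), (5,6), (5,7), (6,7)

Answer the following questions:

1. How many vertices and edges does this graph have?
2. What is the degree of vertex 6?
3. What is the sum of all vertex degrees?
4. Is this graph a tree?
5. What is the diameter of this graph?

Count: 8 vertices, 11 edges.
Vertex 6 has neighbors [4, 5, 7], degree = 3.
Handshaking lemma: 2 * 11 = 22.
A tree on 8 vertices has 7 edges. This graph has 11 edges (4 extra). Not a tree.
Diameter (longest shortest path) = 4.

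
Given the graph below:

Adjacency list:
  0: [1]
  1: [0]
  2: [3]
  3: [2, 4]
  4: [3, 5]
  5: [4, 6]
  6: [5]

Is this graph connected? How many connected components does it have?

Checking connectivity: the graph has 2 connected component(s).
Components: [[0, 1], [2, 3, 4, 5, 6]]. The graph is NOT connected.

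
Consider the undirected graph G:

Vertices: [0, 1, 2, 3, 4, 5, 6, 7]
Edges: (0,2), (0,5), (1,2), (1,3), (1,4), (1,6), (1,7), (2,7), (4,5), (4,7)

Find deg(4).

Vertex 4 has neighbors [1, 5, 7], so deg(4) = 3.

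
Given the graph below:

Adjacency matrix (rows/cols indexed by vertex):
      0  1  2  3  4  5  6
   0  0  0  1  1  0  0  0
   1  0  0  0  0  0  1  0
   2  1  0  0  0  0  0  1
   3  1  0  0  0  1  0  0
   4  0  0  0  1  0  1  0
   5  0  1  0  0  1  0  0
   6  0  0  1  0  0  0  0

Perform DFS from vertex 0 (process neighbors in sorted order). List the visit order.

DFS from vertex 0 (neighbors processed in ascending order):
Visit order: 0, 2, 6, 3, 4, 5, 1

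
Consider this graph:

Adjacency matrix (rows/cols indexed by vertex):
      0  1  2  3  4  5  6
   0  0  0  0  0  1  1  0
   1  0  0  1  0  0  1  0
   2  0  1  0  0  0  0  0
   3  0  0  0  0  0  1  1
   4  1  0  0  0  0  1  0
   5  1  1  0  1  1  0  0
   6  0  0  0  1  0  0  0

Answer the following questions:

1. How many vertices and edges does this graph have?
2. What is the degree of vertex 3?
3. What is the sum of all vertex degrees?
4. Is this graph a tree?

Count: 7 vertices, 7 edges.
Vertex 3 has neighbors [5, 6], degree = 2.
Handshaking lemma: 2 * 7 = 14.
A tree on 7 vertices has 6 edges. This graph has 7 edges (1 extra). Not a tree.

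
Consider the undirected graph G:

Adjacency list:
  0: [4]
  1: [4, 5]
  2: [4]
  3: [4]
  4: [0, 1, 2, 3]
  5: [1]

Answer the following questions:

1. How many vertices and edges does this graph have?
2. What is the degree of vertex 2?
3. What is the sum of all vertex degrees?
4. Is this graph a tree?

Count: 6 vertices, 5 edges.
Vertex 2 has neighbors [4], degree = 1.
Handshaking lemma: 2 * 5 = 10.
A graph is a tree iff it is connected and has exactly n-1 edges. This graph is connected (all 6 vertices in one component) and has 6-1 = 5 edges. It is a tree.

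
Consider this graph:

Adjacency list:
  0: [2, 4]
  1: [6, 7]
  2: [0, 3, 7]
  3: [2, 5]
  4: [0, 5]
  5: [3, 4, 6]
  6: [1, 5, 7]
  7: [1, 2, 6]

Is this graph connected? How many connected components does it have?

Checking connectivity: the graph has 1 connected component(s).
All vertices are reachable from each other. The graph IS connected.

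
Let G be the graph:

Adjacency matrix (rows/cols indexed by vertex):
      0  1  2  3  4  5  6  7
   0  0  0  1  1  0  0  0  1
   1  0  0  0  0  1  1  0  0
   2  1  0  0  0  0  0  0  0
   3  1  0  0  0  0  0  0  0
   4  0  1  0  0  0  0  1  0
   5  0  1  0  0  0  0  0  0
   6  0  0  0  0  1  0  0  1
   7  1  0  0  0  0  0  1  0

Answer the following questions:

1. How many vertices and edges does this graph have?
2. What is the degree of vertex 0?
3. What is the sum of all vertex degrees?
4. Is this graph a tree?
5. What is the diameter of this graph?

Count: 8 vertices, 7 edges.
Vertex 0 has neighbors [2, 3, 7], degree = 3.
Handshaking lemma: 2 * 7 = 14.
A graph is a tree iff it is connected and has exactly n-1 edges. This graph is connected (all 8 vertices in one component) and has 8-1 = 7 edges. It is a tree.
Diameter (longest shortest path) = 6.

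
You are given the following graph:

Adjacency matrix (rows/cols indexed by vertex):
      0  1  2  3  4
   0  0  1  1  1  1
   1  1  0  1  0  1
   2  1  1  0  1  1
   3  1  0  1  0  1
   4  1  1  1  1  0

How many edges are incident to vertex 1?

Vertex 1 has neighbors [0, 2, 4], so deg(1) = 3.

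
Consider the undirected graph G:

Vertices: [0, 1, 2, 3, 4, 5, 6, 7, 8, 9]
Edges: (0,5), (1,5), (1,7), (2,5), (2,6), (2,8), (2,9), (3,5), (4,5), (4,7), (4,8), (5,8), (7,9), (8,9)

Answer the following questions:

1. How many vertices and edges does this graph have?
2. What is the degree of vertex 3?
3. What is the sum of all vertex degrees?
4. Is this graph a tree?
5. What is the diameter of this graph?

Count: 10 vertices, 14 edges.
Vertex 3 has neighbors [5], degree = 1.
Handshaking lemma: 2 * 14 = 28.
A tree on 10 vertices has 9 edges. This graph has 14 edges (5 extra). Not a tree.
Diameter (longest shortest path) = 3.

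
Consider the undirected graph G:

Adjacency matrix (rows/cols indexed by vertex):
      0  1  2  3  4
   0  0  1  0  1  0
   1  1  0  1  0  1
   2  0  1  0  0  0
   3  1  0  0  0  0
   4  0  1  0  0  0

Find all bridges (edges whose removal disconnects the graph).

A bridge is an edge whose removal increases the number of connected components.
Bridges found: (0,1), (0,3), (1,2), (1,4)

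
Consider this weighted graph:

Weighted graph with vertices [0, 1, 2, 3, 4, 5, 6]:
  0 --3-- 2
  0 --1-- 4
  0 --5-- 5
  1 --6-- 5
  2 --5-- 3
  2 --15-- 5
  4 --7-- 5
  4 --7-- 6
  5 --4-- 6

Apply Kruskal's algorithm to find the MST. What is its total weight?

Applying Kruskal's algorithm (sort edges by weight, add if no cycle):
  Add (0,4) w=1
  Add (0,2) w=3
  Add (5,6) w=4
  Add (0,5) w=5
  Add (2,3) w=5
  Add (1,5) w=6
  Skip (4,5) w=7 (creates cycle)
  Skip (4,6) w=7 (creates cycle)
  Skip (2,5) w=15 (creates cycle)
MST weight = 24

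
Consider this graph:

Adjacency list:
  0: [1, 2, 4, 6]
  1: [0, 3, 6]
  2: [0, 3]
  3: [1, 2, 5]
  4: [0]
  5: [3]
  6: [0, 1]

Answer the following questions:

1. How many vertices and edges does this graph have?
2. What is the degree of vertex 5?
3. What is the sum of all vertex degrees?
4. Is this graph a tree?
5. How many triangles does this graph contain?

Count: 7 vertices, 8 edges.
Vertex 5 has neighbors [3], degree = 1.
Handshaking lemma: 2 * 8 = 16.
A tree on 7 vertices has 6 edges. This graph has 8 edges (2 extra). Not a tree.
Number of triangles = 1.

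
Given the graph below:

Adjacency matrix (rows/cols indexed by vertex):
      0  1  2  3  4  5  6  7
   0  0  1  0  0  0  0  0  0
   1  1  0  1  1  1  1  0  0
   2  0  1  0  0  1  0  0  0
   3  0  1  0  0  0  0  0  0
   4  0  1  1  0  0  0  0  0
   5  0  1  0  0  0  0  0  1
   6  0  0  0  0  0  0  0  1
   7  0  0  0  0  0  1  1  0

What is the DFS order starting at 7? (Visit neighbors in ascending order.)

DFS from vertex 7 (neighbors processed in ascending order):
Visit order: 7, 5, 1, 0, 2, 4, 3, 6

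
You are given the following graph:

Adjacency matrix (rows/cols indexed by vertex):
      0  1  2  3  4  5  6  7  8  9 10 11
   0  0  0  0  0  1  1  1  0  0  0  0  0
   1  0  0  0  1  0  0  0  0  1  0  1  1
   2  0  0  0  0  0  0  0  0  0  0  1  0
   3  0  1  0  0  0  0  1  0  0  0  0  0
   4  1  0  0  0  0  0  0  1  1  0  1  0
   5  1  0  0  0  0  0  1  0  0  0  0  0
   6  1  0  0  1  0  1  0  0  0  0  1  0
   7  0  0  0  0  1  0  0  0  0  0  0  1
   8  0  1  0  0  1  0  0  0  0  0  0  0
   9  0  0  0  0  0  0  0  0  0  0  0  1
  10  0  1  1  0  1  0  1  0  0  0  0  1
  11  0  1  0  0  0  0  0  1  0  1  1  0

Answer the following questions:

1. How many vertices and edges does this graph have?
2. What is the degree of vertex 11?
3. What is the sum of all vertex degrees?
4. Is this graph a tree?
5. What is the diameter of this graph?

Count: 12 vertices, 17 edges.
Vertex 11 has neighbors [1, 7, 9, 10], degree = 4.
Handshaking lemma: 2 * 17 = 34.
A tree on 12 vertices has 11 edges. This graph has 17 edges (6 extra). Not a tree.
Diameter (longest shortest path) = 4.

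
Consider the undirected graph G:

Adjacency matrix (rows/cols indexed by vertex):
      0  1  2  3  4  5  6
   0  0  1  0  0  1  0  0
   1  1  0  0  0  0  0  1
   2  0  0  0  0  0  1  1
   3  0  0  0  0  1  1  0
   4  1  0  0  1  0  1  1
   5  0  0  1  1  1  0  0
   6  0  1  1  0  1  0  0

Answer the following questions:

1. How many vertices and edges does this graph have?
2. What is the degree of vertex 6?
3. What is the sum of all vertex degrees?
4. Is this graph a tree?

Count: 7 vertices, 9 edges.
Vertex 6 has neighbors [1, 2, 4], degree = 3.
Handshaking lemma: 2 * 9 = 18.
A tree on 7 vertices has 6 edges. This graph has 9 edges (3 extra). Not a tree.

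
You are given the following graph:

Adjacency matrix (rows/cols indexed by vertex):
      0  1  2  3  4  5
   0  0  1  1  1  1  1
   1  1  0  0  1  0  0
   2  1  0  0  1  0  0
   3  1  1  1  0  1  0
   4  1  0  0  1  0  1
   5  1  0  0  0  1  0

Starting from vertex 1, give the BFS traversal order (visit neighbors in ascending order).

BFS from vertex 1 (neighbors processed in ascending order):
Visit order: 1, 0, 3, 2, 4, 5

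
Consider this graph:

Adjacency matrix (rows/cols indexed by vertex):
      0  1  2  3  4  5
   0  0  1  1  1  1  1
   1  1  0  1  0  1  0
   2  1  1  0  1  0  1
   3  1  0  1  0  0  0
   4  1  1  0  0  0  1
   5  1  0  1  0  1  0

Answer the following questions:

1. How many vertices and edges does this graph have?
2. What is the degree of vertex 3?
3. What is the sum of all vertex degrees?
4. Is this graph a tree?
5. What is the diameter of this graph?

Count: 6 vertices, 10 edges.
Vertex 3 has neighbors [0, 2], degree = 2.
Handshaking lemma: 2 * 10 = 20.
A tree on 6 vertices has 5 edges. This graph has 10 edges (5 extra). Not a tree.
Diameter (longest shortest path) = 2.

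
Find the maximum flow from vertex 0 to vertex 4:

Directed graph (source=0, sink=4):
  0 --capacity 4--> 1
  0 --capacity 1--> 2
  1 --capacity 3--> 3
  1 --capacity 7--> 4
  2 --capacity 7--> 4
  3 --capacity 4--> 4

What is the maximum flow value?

Computing max flow:
  Flow on (0->1): 4/4
  Flow on (0->2): 1/1
  Flow on (1->4): 4/7
  Flow on (2->4): 1/7
Maximum flow = 5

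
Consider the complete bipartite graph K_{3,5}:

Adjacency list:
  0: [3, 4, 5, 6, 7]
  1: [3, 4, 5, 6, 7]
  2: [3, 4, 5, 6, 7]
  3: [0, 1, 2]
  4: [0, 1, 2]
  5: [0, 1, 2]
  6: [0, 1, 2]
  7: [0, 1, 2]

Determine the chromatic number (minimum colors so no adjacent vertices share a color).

K_{3,5} is bipartite: vertices split into two independent sets of size 3 and 5.
Color one set 0, the other 1. No adjacent vertices share a color.
Chromatic number = 2.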